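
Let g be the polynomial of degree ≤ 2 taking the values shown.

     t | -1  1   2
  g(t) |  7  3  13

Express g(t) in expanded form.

Write g(t) = at^2 + bt + c. Substituting each data point gives a linear system:
  a - b + c = 7
  a + b + c = 3
  4a + 2b + c = 13
Solving the system yields a = 4, b = -2, c = 1.
So g(t) = 4t^2 - 2t + 1.
Check: g(1) = 3. ✓

g(t) = 4t^2 - 2t + 1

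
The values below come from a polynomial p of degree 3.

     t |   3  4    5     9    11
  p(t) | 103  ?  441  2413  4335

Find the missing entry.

233

The 4 known points determine the degree-3 polynomial uniquely.
Write p(t) = at^3 + bt^2 + ct + d. Substituting each data point gives a linear system:
  27a + 9b + 3c + d = 103
  125a + 25b + 5c + d = 441
  729a + 81b + 9c + d = 2413
  1331a + 121b + 11c + d = 4335
Solving the system yields a = 3, b = 3, c = -2, d = 1.
So p(t) = 3t³ + 3t² - 2t + 1.
Then p(4) = 233.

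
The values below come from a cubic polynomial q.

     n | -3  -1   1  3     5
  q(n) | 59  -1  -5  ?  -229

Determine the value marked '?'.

-49

On equispaced nodes a degree-3 polynomial has vanishing fourth forward difference, so
  q(-3) - 4·q(-1) + 6·q(1) - 4·q(3) + q(5) = 0.
Substituting the known values and solving for q(3):
  -4·q(3) = 196
  q(3) = -49.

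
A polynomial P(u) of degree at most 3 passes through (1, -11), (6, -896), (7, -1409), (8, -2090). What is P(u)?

P(u) = -4u^3 - 5u - 2

Write P(u) = au^3 + bu^2 + cu + d. Substituting each data point gives a linear system:
  a + b + c + d = -11
  216a + 36b + 6c + d = -896
  343a + 49b + 7c + d = -1409
  512a + 64b + 8c + d = -2090
Solving the system yields a = -4, b = 0, c = -5, d = -2.
So P(u) = -4u^3 - 5u - 2.
Check: P(7) = -1409. ✓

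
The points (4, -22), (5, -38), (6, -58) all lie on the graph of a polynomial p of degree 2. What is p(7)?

Using the Lagrange interpolation formula with nodes 4, 5, 6:
  L_0(n) = (n - 5)(n - 6) / 2
  L_1(n) = (n - 4)(n - 6) / -1
  L_2(n) = (n - 4)(n - 5) / 2
Then p(n) = -22·L_0(n) - 38·L_1(n) - 58·L_2(n).
Expanding and collecting terms gives p(n) = -2n² + 2n + 2.
Evaluating at n = 7: p(7) = -82.

-82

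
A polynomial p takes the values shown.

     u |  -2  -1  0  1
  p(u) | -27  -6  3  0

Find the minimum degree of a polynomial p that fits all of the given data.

Forward differences of the values at u = -2, -1, 0, 1:
  p  : -27  -6  3  0
  Δ  : 21  9  -3
  Δ^2: -12  -12
  Δ^3: 0
The second differences are constant (-12) and nonzero, while all higher differences vanish, so the minimal degree is 2.

2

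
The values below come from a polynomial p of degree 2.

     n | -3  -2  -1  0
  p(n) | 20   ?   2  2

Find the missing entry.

8

The 3 known points determine the degree-2 polynomial uniquely.
Write p(n) = an^2 + bn + c. Substituting each data point gives a linear system:
  9a - 3b + c = 20
  a - b + c = 2
  c = 2
Solving the system yields a = 3, b = 3, c = 2.
So p(n) = 3n^2 + 3n + 2.
Then p(-2) = 8.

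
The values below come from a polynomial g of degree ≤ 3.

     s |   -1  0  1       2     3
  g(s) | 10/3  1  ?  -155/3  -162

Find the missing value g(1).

-22/3

On equispaced nodes a degree-3 polynomial has vanishing fourth forward difference, so
  g(-1) - 4·g(0) + 6·g(1) - 4·g(2) + g(3) = 0.
Substituting the known values and solving for g(1):
  6·g(1) = -44
  g(1) = -22/3.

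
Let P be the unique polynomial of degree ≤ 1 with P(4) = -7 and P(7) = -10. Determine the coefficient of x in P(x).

-1

Write P(x) = ax + b. Substituting each data point gives a linear system:
  4a + b = -7
  7a + b = -10
Solving the system yields a = -1, b = -3.
So P(x) = -x - 3.
The leading coefficient is -1.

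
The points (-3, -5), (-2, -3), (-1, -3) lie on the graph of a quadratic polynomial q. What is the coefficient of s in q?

-3

Write q(s) = as^2 + bs + c. Substituting each data point gives a linear system:
  9a - 3b + c = -5
  4a - 2b + c = -3
  a - b + c = -3
Solving the system yields a = -1, b = -3, c = -5.
So q(s) = -s^2 - 3s - 5.
The coefficient of s is -3.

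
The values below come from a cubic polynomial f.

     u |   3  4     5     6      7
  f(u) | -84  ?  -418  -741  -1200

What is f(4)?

-207

On equispaced nodes a degree-3 polynomial has vanishing fourth forward difference, so
  f(3) - 4·f(4) + 6·f(5) - 4·f(6) + f(7) = 0.
Substituting the known values and solving for f(4):
  -4·f(4) = 828
  f(4) = -207.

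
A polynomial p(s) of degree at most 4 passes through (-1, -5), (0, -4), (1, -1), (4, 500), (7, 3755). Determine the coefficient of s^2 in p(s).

0

Write p(s) = as^4 + bs^3 + cs^2 + ds + e. Substituting each data point gives a linear system:
  a - b + c - d + e = -5
  e = -4
  a + b + c + d + e = -1
  256a + 64b + 16c + 4d + e = 500
  2401a + 343b + 49c + 7d + e = 3755
Solving the system yields a = 1, b = 4, c = 0, d = -2, e = -4.
So p(s) = s^4 + 4s^3 - 2s - 4.
The coefficient of s^2 is 0.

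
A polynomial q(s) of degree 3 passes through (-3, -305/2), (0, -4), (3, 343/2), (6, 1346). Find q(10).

6146

Forward differences of the values at s = -3, 0, 3, 6:
  q  : -305/2  -4  343/2  1346
  Δ  : 297/2  351/2  2349/2
  Δ^2: 27  999
  Δ^3: 972
The third differences are constant, confirming degree 3.
Interpolating (Newton forward form) and evaluating at s = 10 gives q(10) = 6146.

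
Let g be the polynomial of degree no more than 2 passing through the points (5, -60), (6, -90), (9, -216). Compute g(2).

-6

Using the Lagrange interpolation formula with nodes 5, 6, 9:
  L_0(u) = (u - 6)(u - 9) / 4
  L_1(u) = (u - 5)(u - 9) / -3
  L_2(u) = (u - 5)(u - 6) / 12
Then g(u) = -60·L_0(u) - 90·L_1(u) - 216·L_2(u).
Expanding and collecting terms gives g(u) = -3u² + 3u.
Evaluating at u = 2: g(2) = -6.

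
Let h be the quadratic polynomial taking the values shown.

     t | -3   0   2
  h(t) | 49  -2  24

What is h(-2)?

Using the Lagrange interpolation formula with nodes -3, 0, 2:
  L_0(t) = t(t - 2) / 15
  L_1(t) = (t + 3)(t - 2) / -6
  L_2(t) = (t + 3)t / 10
Then h(t) = 49·L_0(t) - 2·L_1(t) + 24·L_2(t).
Expanding and collecting terms gives h(t) = 6t^2 + t - 2.
Evaluating at t = -2: h(-2) = 20.

20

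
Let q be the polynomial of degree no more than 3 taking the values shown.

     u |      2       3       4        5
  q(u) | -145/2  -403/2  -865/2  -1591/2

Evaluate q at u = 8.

Forward differences of the values at u = 2, 3, 4, 5:
  q  : -145/2  -403/2  -865/2  -1591/2
  Δ  : -129  -231  -363
  Δ^2: -102  -132
  Δ^3: -30
The third differences are constant, confirming degree 3.
Interpolating (Newton forward form) and evaluating at u = 8 gives q(8) = -5953/2.

-5953/2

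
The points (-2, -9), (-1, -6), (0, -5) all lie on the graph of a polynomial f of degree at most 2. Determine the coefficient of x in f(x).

0

Write f(x) = ax^2 + bx + c. Substituting each data point gives a linear system:
  4a - 2b + c = -9
  a - b + c = -6
  c = -5
Solving the system yields a = -1, b = 0, c = -5.
So f(x) = -x^2 - 5.
The coefficient of x is 0.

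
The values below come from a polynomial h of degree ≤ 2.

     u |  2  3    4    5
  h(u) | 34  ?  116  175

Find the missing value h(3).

69

The 3 known points determine the degree-2 polynomial uniquely.
Write h(u) = au^2 + bu + c. Substituting each data point gives a linear system:
  4a + 2b + c = 34
  16a + 4b + c = 116
  25a + 5b + c = 175
Solving the system yields a = 6, b = 5, c = 0.
So h(u) = 6u^2 + 5u.
Then h(3) = 69.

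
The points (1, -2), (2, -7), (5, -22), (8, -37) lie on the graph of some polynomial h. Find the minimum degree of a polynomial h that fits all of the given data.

1

Divided differences on the nodes 1, 2, 5, 8:
  order 0: -2  -7  -22  -37
  order 1: -5  -5  -5
  order 2: 0  0
  order 3: 0
The order-1 divided differences are all -5 (nonzero) and every higher order vanishes, so the data lies on a polynomial of degree exactly 1.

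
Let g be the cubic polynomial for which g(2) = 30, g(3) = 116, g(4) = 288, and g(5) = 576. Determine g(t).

g(t) = 5t^3 - 2t^2 + t - 4

Write g(t) = at^3 + bt^2 + ct + d. Substituting each data point gives a linear system:
  8a + 4b + 2c + d = 30
  27a + 9b + 3c + d = 116
  64a + 16b + 4c + d = 288
  125a + 25b + 5c + d = 576
Solving the system yields a = 5, b = -2, c = 1, d = -4.
So g(t) = 5t^3 - 2t^2 + t - 4.
Check: g(4) = 288. ✓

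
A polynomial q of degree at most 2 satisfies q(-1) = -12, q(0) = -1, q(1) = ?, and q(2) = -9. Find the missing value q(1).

On equispaced nodes a degree-2 polynomial has vanishing third forward difference, so
  - q(-1) + 3·q(0) - 3·q(1) + q(2) = 0.
Substituting the known values and solving for q(1):
  -3·q(1) = 0
  q(1) = 0.

0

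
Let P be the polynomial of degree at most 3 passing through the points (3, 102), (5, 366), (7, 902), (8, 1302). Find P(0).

Using the Lagrange interpolation formula with nodes 3, 5, 7, 8:
  L_0(t) = (t - 5)(t - 7)(t - 8) / -40
  L_1(t) = (t - 3)(t - 7)(t - 8) / 12
  L_2(t) = (t - 3)(t - 5)(t - 8) / -8
  L_3(t) = (t - 3)(t - 5)(t - 7) / 15
Then P(t) = 102·L_0(t) + 366·L_1(t) + 902·L_2(t) + 1302·L_3(t).
Expanding and collecting terms gives P(t) = 2t^3 + 4t^2 + 2t + 6.
Evaluating at t = 0: P(0) = 6.

6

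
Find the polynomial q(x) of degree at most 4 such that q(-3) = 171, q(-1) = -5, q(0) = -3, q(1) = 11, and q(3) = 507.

q(x) = 4x^4 + 6x^3 + 2x^2 + 2x - 3

Write q(x) = ax^4 + bx^3 + cx^2 + dx + e. Substituting each data point gives a linear system:
  81a - 27b + 9c - 3d + e = 171
  a - b + c - d + e = -5
  e = -3
  a + b + c + d + e = 11
  81a + 27b + 9c + 3d + e = 507
Solving the system yields a = 4, b = 6, c = 2, d = 2, e = -3.
So q(x) = 4x^4 + 6x^3 + 2x^2 + 2x - 3.
Check: q(-3) = 171. ✓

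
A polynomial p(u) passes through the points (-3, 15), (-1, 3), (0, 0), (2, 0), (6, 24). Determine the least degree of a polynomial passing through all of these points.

2

Divided differences on the nodes -3, -1, 0, 2, 6:
  order 0: 15  3  0  0  24
  order 1: -6  -3  0  6
  order 2: 1  1  1
  order 3: 0  0
  order 4: 0
The order-2 divided differences are all 1 (nonzero) and every higher order vanishes, so the data lies on a polynomial of degree exactly 2.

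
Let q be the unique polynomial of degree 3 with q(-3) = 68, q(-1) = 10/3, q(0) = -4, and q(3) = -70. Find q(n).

Using the Lagrange interpolation formula with nodes -3, -1, 0, 3:
  L_0(n) = (n + 1)n(n - 3) / -36
  L_1(n) = (n + 3)n(n - 3) / 8
  L_2(n) = (n + 3)(n + 1)(n - 3) / -9
  L_3(n) = (n + 3)(n + 1)n / 72
Then q(n) = 68·L_0(n) + 10/3·L_1(n) - 4·L_2(n) - 70·L_3(n).
Expanding and collecting terms gives q(n) = -2n³ + (1/3)n² - 5n - 4.
Check: q(0) = -4. ✓

q(n) = -2n^3 + (1/3)n^2 - 5n - 4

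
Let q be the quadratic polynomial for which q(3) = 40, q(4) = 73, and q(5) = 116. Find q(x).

Write q(x) = ax^2 + bx + c. Substituting each data point gives a linear system:
  9a + 3b + c = 40
  16a + 4b + c = 73
  25a + 5b + c = 116
Solving the system yields a = 5, b = -2, c = 1.
So q(x) = 5x^2 - 2x + 1.
Check: q(3) = 40. ✓

q(x) = 5x^2 - 2x + 1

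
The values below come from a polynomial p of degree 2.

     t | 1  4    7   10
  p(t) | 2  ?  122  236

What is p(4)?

44

On equispaced nodes a degree-2 polynomial has vanishing third forward difference, so
  - p(1) + 3·p(4) - 3·p(7) + p(10) = 0.
Substituting the known values and solving for p(4):
  3·p(4) = 132
  p(4) = 44.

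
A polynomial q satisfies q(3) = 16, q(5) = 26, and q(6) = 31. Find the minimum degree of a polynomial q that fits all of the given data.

Divided differences on the nodes 3, 5, 6:
  order 0: 16  26  31
  order 1: 5  5
  order 2: 0
The order-1 divided differences are all 5 (nonzero) and every higher order vanishes, so the data lies on a polynomial of degree exactly 1.

1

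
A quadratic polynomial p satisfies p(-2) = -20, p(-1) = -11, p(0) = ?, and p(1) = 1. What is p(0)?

On equispaced nodes a degree-2 polynomial has vanishing third forward difference, so
  - p(-2) + 3·p(-1) - 3·p(0) + p(1) = 0.
Substituting the known values and solving for p(0):
  -3·p(0) = 12
  p(0) = -4.

-4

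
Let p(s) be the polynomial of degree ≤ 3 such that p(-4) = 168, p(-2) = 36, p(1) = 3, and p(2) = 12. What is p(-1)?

9

Using the Lagrange interpolation formula with nodes -4, -2, 1, 2:
  L_0(s) = (s + 2)(s - 1)(s - 2) / -60
  L_1(s) = (s + 4)(s - 1)(s - 2) / 24
  L_2(s) = (s + 4)(s + 2)(s - 2) / -15
  L_3(s) = (s + 4)(s + 2)(s - 1) / 24
Then p(s) = 168·L_0(s) + 36·L_1(s) + 3·L_2(s) + 12·L_3(s).
Expanding and collecting terms gives p(s) = -s^3 + 6s^2 - 2s.
Evaluating at s = -1: p(-1) = 9.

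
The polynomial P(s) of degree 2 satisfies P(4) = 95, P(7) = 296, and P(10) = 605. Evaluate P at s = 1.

Using the Lagrange interpolation formula with nodes 4, 7, 10:
  L_0(s) = (s - 7)(s - 10) / 18
  L_1(s) = (s - 4)(s - 10) / -9
  L_2(s) = (s - 4)(s - 7) / 18
Then P(s) = 95·L_0(s) + 296·L_1(s) + 605·L_2(s).
Expanding and collecting terms gives P(s) = 6s^2 + s - 5.
Evaluating at s = 1: P(1) = 2.

2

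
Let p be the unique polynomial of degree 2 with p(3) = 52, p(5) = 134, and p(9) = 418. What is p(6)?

Write p(s) = as^2 + bs + c. Substituting each data point gives a linear system:
  9a + 3b + c = 52
  25a + 5b + c = 134
  81a + 9b + c = 418
Solving the system yields a = 5, b = 1, c = 4.
So p(s) = 5s^2 + s + 4.
Then p(6) = 190.

190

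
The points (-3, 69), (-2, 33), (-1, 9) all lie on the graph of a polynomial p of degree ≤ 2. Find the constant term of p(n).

-3

Write p(n) = an^2 + bn + c. Substituting each data point gives a linear system:
  9a - 3b + c = 69
  4a - 2b + c = 33
  a - b + c = 9
Solving the system yields a = 6, b = -6, c = -3.
So p(n) = 6n² - 6n - 3.
The constant term is -3.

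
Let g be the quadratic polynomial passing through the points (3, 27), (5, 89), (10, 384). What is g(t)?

Using the Lagrange interpolation formula with nodes 3, 5, 10:
  L_0(t) = (t - 5)(t - 10) / 14
  L_1(t) = (t - 3)(t - 10) / -10
  L_2(t) = (t - 3)(t - 5) / 35
Then g(t) = 27·L_0(t) + 89·L_1(t) + 384·L_2(t).
Expanding and collecting terms gives g(t) = 4t² - t - 6.
Check: g(3) = 27. ✓

g(t) = 4t^2 - t - 6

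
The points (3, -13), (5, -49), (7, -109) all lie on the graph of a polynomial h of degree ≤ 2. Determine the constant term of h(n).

-4

Write h(n) = an^2 + bn + c. Substituting each data point gives a linear system:
  9a + 3b + c = -13
  25a + 5b + c = -49
  49a + 7b + c = -109
Solving the system yields a = -3, b = 6, c = -4.
So h(n) = -3n^2 + 6n - 4.
The constant term is -4.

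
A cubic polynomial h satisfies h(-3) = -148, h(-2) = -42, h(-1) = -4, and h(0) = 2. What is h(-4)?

-358

Using the Lagrange interpolation formula with nodes -3, -2, -1, 0:
  L_0(n) = (n + 2)(n + 1)n / -6
  L_1(n) = (n + 3)(n + 1)n / 2
  L_2(n) = (n + 3)(n + 2)n / -2
  L_3(n) = (n + 3)(n + 2)(n + 1) / 6
Then h(n) = -148·L_0(n) - 42·L_1(n) - 4·L_2(n) + 2·L_3(n).
Expanding and collecting terms gives h(n) = 6n³ + 2n² + 2n + 2.
Evaluating at n = -4: h(-4) = -358.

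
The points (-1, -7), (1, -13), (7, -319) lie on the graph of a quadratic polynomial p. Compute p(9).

-517

Write p(n) = an^2 + bn + c. Substituting each data point gives a linear system:
  a - b + c = -7
  a + b + c = -13
  49a + 7b + c = -319
Solving the system yields a = -6, b = -3, c = -4.
So p(n) = -6n^2 - 3n - 4.
Then p(9) = -517.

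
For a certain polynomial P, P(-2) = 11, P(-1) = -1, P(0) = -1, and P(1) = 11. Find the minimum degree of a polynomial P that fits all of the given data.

Forward differences of the values at s = -2, -1, 0, 1:
  P  : 11  -1  -1  11
  Δ  : -12  0  12
  Δ^2: 12  12
  Δ^3: 0
The second differences are constant (12) and nonzero, while all higher differences vanish, so the minimal degree is 2.

2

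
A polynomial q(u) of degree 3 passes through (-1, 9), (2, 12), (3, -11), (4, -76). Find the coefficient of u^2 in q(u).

Write q(u) = au^3 + bu^2 + cu + d. Substituting each data point gives a linear system:
  -a + b - c + d = 9
  8a + 4b + 2c + d = 12
  27a + 9b + 3c + d = -11
  64a + 16b + 4c + d = -76
Solving the system yields a = -3, b = 6, c = 4, d = 4.
So q(u) = -3u^3 + 6u^2 + 4u + 4.
The coefficient of u^2 is 6.

6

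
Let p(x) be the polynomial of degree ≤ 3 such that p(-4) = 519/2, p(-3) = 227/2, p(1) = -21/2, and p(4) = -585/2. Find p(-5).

999/2

Using the Lagrange interpolation formula with nodes -4, -3, 1, 4:
  L_0(x) = (x + 3)(x - 1)(x - 4) / -40
  L_1(x) = (x + 4)(x - 1)(x - 4) / 28
  L_2(x) = (x + 4)(x + 3)(x - 4) / -60
  L_3(x) = (x + 4)(x + 3)(x - 1) / 168
Then p(x) = 519/2·L_0(x) + 227/2·L_1(x) - 21/2·L_2(x) - 585/2·L_3(x).
Expanding and collecting terms gives p(x) = -4x^3 - x^2 - 5x - 1/2.
Evaluating at x = -5: p(-5) = 999/2.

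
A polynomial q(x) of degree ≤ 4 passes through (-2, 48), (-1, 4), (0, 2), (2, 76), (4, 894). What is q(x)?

q(x) = 3x^4 + x^3 + 3x^2 + 3x + 2

Write q(x) = ax^4 + bx^3 + cx^2 + dx + e. Substituting each data point gives a linear system:
  16a - 8b + 4c - 2d + e = 48
  a - b + c - d + e = 4
  e = 2
  16a + 8b + 4c + 2d + e = 76
  256a + 64b + 16c + 4d + e = 894
Solving the system yields a = 3, b = 1, c = 3, d = 3, e = 2.
So q(x) = 3x⁴ + x³ + 3x² + 3x + 2.
Check: q(-1) = 4. ✓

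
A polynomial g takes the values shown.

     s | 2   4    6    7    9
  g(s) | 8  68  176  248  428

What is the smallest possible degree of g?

2

Divided differences on the nodes 2, 4, 6, 7, 9:
  order 0: 8  68  176  248  428
  order 1: 30  54  72  90
  order 2: 6  6  6
  order 3: 0  0
  order 4: 0
The order-2 divided differences are all 6 (nonzero) and every higher order vanishes, so the data lies on a polynomial of degree exactly 2.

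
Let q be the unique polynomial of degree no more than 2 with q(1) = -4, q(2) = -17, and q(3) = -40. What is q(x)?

q(x) = -5x^2 + 2x - 1

Write q(x) = ax^2 + bx + c. Substituting each data point gives a linear system:
  a + b + c = -4
  4a + 2b + c = -17
  9a + 3b + c = -40
Solving the system yields a = -5, b = 2, c = -1.
So q(x) = -5x^2 + 2x - 1.
Check: q(1) = -4. ✓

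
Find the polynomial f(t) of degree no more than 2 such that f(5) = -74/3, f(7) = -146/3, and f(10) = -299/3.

f(t) = -t^2 + 1/3

Using the Lagrange interpolation formula with nodes 5, 7, 10:
  L_0(t) = (t - 7)(t - 10) / 10
  L_1(t) = (t - 5)(t - 10) / -6
  L_2(t) = (t - 5)(t - 7) / 15
Then f(t) = -74/3·L_0(t) - 146/3·L_1(t) - 299/3·L_2(t).
Expanding and collecting terms gives f(t) = -t^2 + 1/3.
Check: f(7) = -146/3. ✓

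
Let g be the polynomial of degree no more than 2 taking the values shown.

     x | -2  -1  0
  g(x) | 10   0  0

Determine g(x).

g(x) = 5x^2 + 5x

Write g(x) = ax^2 + bx + c. Substituting each data point gives a linear system:
  4a - 2b + c = 10
  a - b + c = 0
  c = 0
Solving the system yields a = 5, b = 5, c = 0.
So g(x) = 5x² + 5x.
Check: g(-2) = 10. ✓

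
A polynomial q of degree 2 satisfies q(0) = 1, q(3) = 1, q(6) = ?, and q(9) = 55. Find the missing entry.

19

On equispaced nodes a degree-2 polynomial has vanishing third forward difference, so
  - q(0) + 3·q(3) - 3·q(6) + q(9) = 0.
Substituting the known values and solving for q(6):
  -3·q(6) = -57
  q(6) = 19.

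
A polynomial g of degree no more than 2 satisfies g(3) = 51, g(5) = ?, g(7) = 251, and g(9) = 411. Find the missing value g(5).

131

On equispaced nodes a degree-2 polynomial has vanishing third forward difference, so
  - g(3) + 3·g(5) - 3·g(7) + g(9) = 0.
Substituting the known values and solving for g(5):
  3·g(5) = 393
  g(5) = 131.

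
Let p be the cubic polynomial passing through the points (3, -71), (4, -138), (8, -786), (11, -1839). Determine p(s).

p(s) = -s^3 - 4s^2 - 2s - 2

Write p(s) = as^3 + bs^2 + cs + d. Substituting each data point gives a linear system:
  27a + 9b + 3c + d = -71
  64a + 16b + 4c + d = -138
  512a + 64b + 8c + d = -786
  1331a + 121b + 11c + d = -1839
Solving the system yields a = -1, b = -4, c = -2, d = -2.
So p(s) = -s^3 - 4s^2 - 2s - 2.
Check: p(4) = -138. ✓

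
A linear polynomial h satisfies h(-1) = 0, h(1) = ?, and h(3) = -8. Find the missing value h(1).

The 2 known points determine the degree-1 polynomial uniquely.
Write h(n) = an + b. Substituting each data point gives a linear system:
  -a + b = 0
  3a + b = -8
Solving the system yields a = -2, b = -2.
So h(n) = -2n - 2.
Then h(1) = -4.

-4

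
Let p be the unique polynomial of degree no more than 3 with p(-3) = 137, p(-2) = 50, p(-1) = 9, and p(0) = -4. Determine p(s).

Write p(s) = as^3 + bs^2 + cs + d. Substituting each data point gives a linear system:
  -27a + 9b - 3c + d = 137
  -8a + 4b - 2c + d = 50
  -a + b - c + d = 9
  d = -4
Solving the system yields a = -3, b = 5, c = -5, d = -4.
So p(s) = -3s^3 + 5s^2 - 5s - 4.
Check: p(-1) = 9. ✓

p(s) = -3s^3 + 5s^2 - 5s - 4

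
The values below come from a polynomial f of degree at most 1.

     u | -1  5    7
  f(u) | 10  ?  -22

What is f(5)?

-14

The 2 known points determine the degree-1 polynomial uniquely.
Write f(u) = au + b. Substituting each data point gives a linear system:
  -a + b = 10
  7a + b = -22
Solving the system yields a = -4, b = 6.
So f(u) = -4u + 6.
Then f(5) = -14.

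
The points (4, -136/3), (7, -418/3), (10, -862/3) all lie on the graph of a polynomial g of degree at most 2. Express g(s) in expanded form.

Write g(s) = as^2 + bs + c. Substituting each data point gives a linear system:
  16a + 4b + c = -136/3
  49a + 7b + c = -418/3
  100a + 10b + c = -862/3
Solving the system yields a = -3, b = 5/3, c = -4.
So g(s) = -3s² + (5/3)s - 4.
Check: g(4) = -136/3. ✓

g(s) = -3s^2 + (5/3)s - 4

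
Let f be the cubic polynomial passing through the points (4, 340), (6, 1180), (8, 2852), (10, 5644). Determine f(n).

f(n) = 6n^3 - 4n^2 + 4n + 4

Write f(n) = an^3 + bn^2 + cn + d. Substituting each data point gives a linear system:
  64a + 16b + 4c + d = 340
  216a + 36b + 6c + d = 1180
  512a + 64b + 8c + d = 2852
  1000a + 100b + 10c + d = 5644
Solving the system yields a = 6, b = -4, c = 4, d = 4.
So f(n) = 6n³ - 4n² + 4n + 4.
Check: f(8) = 2852. ✓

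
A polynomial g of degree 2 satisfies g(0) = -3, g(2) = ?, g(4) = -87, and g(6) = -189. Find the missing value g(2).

The 3 known points determine the degree-2 polynomial uniquely.
Write g(t) = at^2 + bt + c. Substituting each data point gives a linear system:
  c = -3
  16a + 4b + c = -87
  36a + 6b + c = -189
Solving the system yields a = -5, b = -1, c = -3.
So g(t) = -5t^2 - t - 3.
Then g(2) = -25.

-25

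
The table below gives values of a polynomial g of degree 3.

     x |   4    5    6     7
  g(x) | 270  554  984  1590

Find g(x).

Write g(x) = ax^3 + bx^2 + cx + d. Substituting each data point gives a linear system:
  64a + 16b + 4c + d = 270
  125a + 25b + 5c + d = 554
  216a + 36b + 6c + d = 984
  343a + 49b + 7c + d = 1590
Solving the system yields a = 5, b = -2, c = -3, d = -6.
So g(x) = 5x³ - 2x² - 3x - 6.
Check: g(6) = 984. ✓

g(x) = 5x^3 - 2x^2 - 3x - 6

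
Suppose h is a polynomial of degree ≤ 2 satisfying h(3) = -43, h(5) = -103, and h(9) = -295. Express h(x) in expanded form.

Using the Lagrange interpolation formula with nodes 3, 5, 9:
  L_0(x) = (x - 5)(x - 9) / 12
  L_1(x) = (x - 3)(x - 9) / -8
  L_2(x) = (x - 3)(x - 5) / 24
Then h(x) = -43·L_0(x) - 103·L_1(x) - 295·L_2(x).
Expanding and collecting terms gives h(x) = -3x^2 - 6x + 2.
Check: h(3) = -43. ✓

h(x) = -3x^2 - 6x + 2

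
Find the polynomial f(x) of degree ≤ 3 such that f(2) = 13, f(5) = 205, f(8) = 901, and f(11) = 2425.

f(x) = 2x^3 - 2x^2 + 5

Using the Lagrange interpolation formula with nodes 2, 5, 8, 11:
  L_0(x) = (x - 5)(x - 8)(x - 11) / -162
  L_1(x) = (x - 2)(x - 8)(x - 11) / 54
  L_2(x) = (x - 2)(x - 5)(x - 11) / -54
  L_3(x) = (x - 2)(x - 5)(x - 8) / 162
Then f(x) = 13·L_0(x) + 205·L_1(x) + 901·L_2(x) + 2425·L_3(x).
Expanding and collecting terms gives f(x) = 2x³ - 2x² + 5.
Check: f(5) = 205. ✓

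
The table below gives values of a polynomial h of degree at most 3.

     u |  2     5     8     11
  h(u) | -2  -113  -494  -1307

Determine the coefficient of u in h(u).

2

Write h(u) = au^3 + bu^2 + cu + d. Substituting each data point gives a linear system:
  8a + 4b + 2c + d = -2
  125a + 25b + 5c + d = -113
  512a + 64b + 8c + d = -494
  1331a + 121b + 11c + d = -1307
Solving the system yields a = -1, b = 0, c = 2, d = 2.
So h(u) = -u^3 + 2u + 2.
The coefficient of u is 2.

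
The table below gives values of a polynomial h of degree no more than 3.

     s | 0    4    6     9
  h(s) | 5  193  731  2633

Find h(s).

h(s) = 4s^3 - 3s^2 - 5s + 5

Write h(s) = as^3 + bs^2 + cs + d. Substituting each data point gives a linear system:
  d = 5
  64a + 16b + 4c + d = 193
  216a + 36b + 6c + d = 731
  729a + 81b + 9c + d = 2633
Solving the system yields a = 4, b = -3, c = -5, d = 5.
So h(s) = 4s^3 - 3s^2 - 5s + 5.
Check: h(9) = 2633. ✓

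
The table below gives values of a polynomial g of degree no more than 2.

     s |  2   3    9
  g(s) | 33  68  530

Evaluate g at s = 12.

Using the Lagrange interpolation formula with nodes 2, 3, 9:
  L_0(s) = (s - 3)(s - 9) / 7
  L_1(s) = (s - 2)(s - 9) / -6
  L_2(s) = (s - 2)(s - 3) / 42
Then g(s) = 33·L_0(s) + 68·L_1(s) + 530·L_2(s).
Expanding and collecting terms gives g(s) = 6s^2 + 5s - 1.
Evaluating at s = 12: g(12) = 923.

923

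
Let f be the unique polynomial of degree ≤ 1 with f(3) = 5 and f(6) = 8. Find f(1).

Using the Lagrange interpolation formula with nodes 3, 6:
  L_0(n) = (n - 6) / -3
  L_1(n) = (n - 3) / 3
Then f(n) = 5·L_0(n) + 8·L_1(n).
Expanding and collecting terms gives f(n) = n + 2.
Evaluating at n = 1: f(1) = 3.

3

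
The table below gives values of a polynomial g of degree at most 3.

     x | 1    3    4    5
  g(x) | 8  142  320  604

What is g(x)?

g(x) = 4x^3 + 5x^2 - 5x + 4

Write g(x) = ax^3 + bx^2 + cx + d. Substituting each data point gives a linear system:
  a + b + c + d = 8
  27a + 9b + 3c + d = 142
  64a + 16b + 4c + d = 320
  125a + 25b + 5c + d = 604
Solving the system yields a = 4, b = 5, c = -5, d = 4.
So g(x) = 4x^3 + 5x^2 - 5x + 4.
Check: g(4) = 320. ✓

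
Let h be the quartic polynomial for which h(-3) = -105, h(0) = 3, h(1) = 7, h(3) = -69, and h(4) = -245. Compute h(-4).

Using the Lagrange interpolation formula with nodes -3, 0, 1, 3, 4:
  L_0(t) = t(t - 1)(t - 3)(t - 4) / 504
  L_1(t) = (t + 3)(t - 1)(t - 3)(t - 4) / -36
  L_2(t) = (t + 3)t(t - 3)(t - 4) / 24
  L_3(t) = (t + 3)t(t - 1)(t - 4) / -36
  L_4(t) = (t + 3)t(t - 1)(t - 3) / 84
Then h(t) = -105·L_0(t) + 3·L_1(t) + 7·L_2(t) - 69·L_3(t) - 245·L_4(t).
Expanding and collecting terms gives h(t) = -t^4 - t^2 + 6t + 3.
Evaluating at t = -4: h(-4) = -293.

-293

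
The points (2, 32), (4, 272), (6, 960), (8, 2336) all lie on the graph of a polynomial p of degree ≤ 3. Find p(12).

Forward differences of the values at u = 2, 4, 6, 8:
  p  : 32  272  960  2336
  Δ  : 240  688  1376
  Δ^2: 448  688
  Δ^3: 240
The third differences are constant, confirming degree 3.
Interpolating (Newton forward form) and evaluating at u = 12 gives p(12) = 8112.

8112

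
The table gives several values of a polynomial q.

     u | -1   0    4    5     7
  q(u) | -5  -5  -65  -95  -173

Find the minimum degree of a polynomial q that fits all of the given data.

2

Divided differences on the nodes -1, 0, 4, 5, 7:
  order 0: -5  -5  -65  -95  -173
  order 1: 0  -15  -30  -39
  order 2: -3  -3  -3
  order 3: 0  0
  order 4: 0
The order-2 divided differences are all -3 (nonzero) and every higher order vanishes, so the data lies on a polynomial of degree exactly 2.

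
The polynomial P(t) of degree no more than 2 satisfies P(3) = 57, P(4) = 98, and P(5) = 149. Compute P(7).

Using the Lagrange interpolation formula with nodes 3, 4, 5:
  L_0(t) = (t - 4)(t - 5) / 2
  L_1(t) = (t - 3)(t - 5) / -1
  L_2(t) = (t - 3)(t - 4) / 2
Then P(t) = 57·L_0(t) + 98·L_1(t) + 149·L_2(t).
Expanding and collecting terms gives P(t) = 5t^2 + 6t - 6.
Evaluating at t = 7: P(7) = 281.

281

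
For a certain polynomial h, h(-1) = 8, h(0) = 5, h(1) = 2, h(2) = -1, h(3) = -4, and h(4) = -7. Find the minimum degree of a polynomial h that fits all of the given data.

Forward differences of the values at s = -1, 0, 1, 2, 3, 4:
  h  : 8  5  2  -1  -4  -7
  Δ  : -3  -3  -3  -3  -3
  Δ^2: 0  0  0  0
  Δ^3: 0  0  0
  Δ^4: 0  0
  Δ^5: 0
The first differences are constant (-3) and nonzero, while all higher differences vanish, so the minimal degree is 1.

1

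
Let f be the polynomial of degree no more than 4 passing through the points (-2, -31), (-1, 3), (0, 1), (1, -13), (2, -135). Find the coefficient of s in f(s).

Write f(s) = as^4 + bs^3 + cs^2 + ds + e. Substituting each data point gives a linear system:
  16a - 8b + 4c - 2d + e = -31
  a - b + c - d + e = 3
  e = 1
  a + b + c + d + e = -13
  16a + 8b + 4c + 2d + e = -135
Solving the system yields a = -5, b = -6, c = -1, d = -2, e = 1.
So f(s) = -5s⁴ - 6s³ - s² - 2s + 1.
The coefficient of s is -2.

-2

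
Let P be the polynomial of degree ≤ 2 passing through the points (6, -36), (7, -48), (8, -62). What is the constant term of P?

Write P(n) = an^2 + bn + c. Substituting each data point gives a linear system:
  36a + 6b + c = -36
  49a + 7b + c = -48
  64a + 8b + c = -62
Solving the system yields a = -1, b = 1, c = -6.
So P(n) = -n^2 + n - 6.
The constant term is -6.

-6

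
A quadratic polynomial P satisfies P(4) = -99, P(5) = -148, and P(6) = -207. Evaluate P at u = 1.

Write P(u) = au^2 + bu + c. Substituting each data point gives a linear system:
  16a + 4b + c = -99
  25a + 5b + c = -148
  36a + 6b + c = -207
Solving the system yields a = -5, b = -4, c = -3.
So P(u) = -5u² - 4u - 3.
Then P(1) = -12.

-12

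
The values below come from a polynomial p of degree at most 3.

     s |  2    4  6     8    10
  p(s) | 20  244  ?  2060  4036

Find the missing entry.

On equispaced nodes a degree-3 polynomial has vanishing fourth forward difference, so
  p(2) - 4·p(4) + 6·p(6) - 4·p(8) + p(10) = 0.
Substituting the known values and solving for p(6):
  6·p(6) = 5160
  p(6) = 860.

860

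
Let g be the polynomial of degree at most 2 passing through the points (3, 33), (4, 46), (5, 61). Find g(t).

g(t) = t^2 + 6t + 6

Write g(t) = at^2 + bt + c. Substituting each data point gives a linear system:
  9a + 3b + c = 33
  16a + 4b + c = 46
  25a + 5b + c = 61
Solving the system yields a = 1, b = 6, c = 6.
So g(t) = t^2 + 6t + 6.
Check: g(4) = 46. ✓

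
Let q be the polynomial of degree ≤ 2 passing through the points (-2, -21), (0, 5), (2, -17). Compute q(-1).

Forward differences of the values at t = -2, 0, 2:
  q  : -21  5  -17
  Δ  : 26  -22
  Δ^2: -48
The second differences are constant, confirming degree 2.
Interpolating (Newton forward form) and evaluating at t = -1 gives q(-1) = -2.

-2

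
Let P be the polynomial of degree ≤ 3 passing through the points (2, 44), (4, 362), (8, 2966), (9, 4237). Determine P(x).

Write P(x) = ax^3 + bx^2 + cx + d. Substituting each data point gives a linear system:
  8a + 4b + 2c + d = 44
  64a + 16b + 4c + d = 362
  512a + 64b + 8c + d = 2966
  729a + 81b + 9c + d = 4237
Solving the system yields a = 6, b = -2, c = 3, d = -2.
So P(x) = 6x^3 - 2x^2 + 3x - 2.
Check: P(8) = 2966. ✓

P(x) = 6x^3 - 2x^2 + 3x - 2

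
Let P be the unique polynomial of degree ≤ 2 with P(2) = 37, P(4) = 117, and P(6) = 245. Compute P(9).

527

Using the Lagrange interpolation formula with nodes 2, 4, 6:
  L_0(n) = (n - 4)(n - 6) / 8
  L_1(n) = (n - 2)(n - 6) / -4
  L_2(n) = (n - 2)(n - 4) / 8
Then P(n) = 37·L_0(n) + 117·L_1(n) + 245·L_2(n).
Expanding and collecting terms gives P(n) = 6n² + 4n + 5.
Evaluating at n = 9: P(9) = 527.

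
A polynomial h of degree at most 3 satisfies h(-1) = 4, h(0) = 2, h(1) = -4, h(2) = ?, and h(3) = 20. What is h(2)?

The 4 known points determine the degree-3 polynomial uniquely.
Write h(u) = au^3 + bu^2 + cu + d. Substituting each data point gives a linear system:
  -a + b - c + d = 4
  d = 2
  a + b + c + d = -4
  27a + 9b + 3c + d = 20
Solving the system yields a = 2, b = -2, c = -6, d = 2.
So h(u) = 2u³ - 2u² - 6u + 2.
Then h(2) = -2.

-2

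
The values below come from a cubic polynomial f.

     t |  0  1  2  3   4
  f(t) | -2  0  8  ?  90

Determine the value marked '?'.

The 4 known points determine the degree-3 polynomial uniquely.
Write f(t) = at^3 + bt^2 + ct + d. Substituting each data point gives a linear system:
  d = -2
  a + b + c + d = 0
  8a + 4b + 2c + d = 8
  64a + 16b + 4c + d = 90
Solving the system yields a = 2, b = -3, c = 3, d = -2.
So f(t) = 2t^3 - 3t^2 + 3t - 2.
Then f(3) = 34.

34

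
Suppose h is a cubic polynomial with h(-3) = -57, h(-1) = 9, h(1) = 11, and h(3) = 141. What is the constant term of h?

Write h(s) = as^3 + bs^2 + cs + d. Substituting each data point gives a linear system:
  -27a + 9b - 3c + d = -57
  -a + b - c + d = 9
  a + b + c + d = 11
  27a + 9b + 3c + d = 141
Solving the system yields a = 4, b = 4, c = -3, d = 6.
So h(s) = 4s³ + 4s² - 3s + 6.
The constant term is 6.

6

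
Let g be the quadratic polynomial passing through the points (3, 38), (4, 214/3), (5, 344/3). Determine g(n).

Write g(n) = an^2 + bn + c. Substituting each data point gives a linear system:
  9a + 3b + c = 38
  16a + 4b + c = 214/3
  25a + 5b + c = 344/3
Solving the system yields a = 5, b = -5/3, c = -2.
So g(n) = 5n² - (5/3)n - 2.
Check: g(5) = 344/3. ✓

g(n) = 5n^2 - (5/3)n - 2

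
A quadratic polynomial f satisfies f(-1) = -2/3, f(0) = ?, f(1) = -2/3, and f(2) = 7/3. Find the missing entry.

-5/3

On equispaced nodes a degree-2 polynomial has vanishing third forward difference, so
  - f(-1) + 3·f(0) - 3·f(1) + f(2) = 0.
Substituting the known values and solving for f(0):
  3·f(0) = -5
  f(0) = -5/3.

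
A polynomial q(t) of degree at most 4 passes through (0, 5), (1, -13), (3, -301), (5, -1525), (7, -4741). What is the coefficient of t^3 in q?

Write q(t) = at^4 + bt^3 + ct^2 + dt + e. Substituting each data point gives a linear system:
  e = 5
  a + b + c + d + e = -13
  81a + 27b + 9c + 3d + e = -301
  625a + 125b + 25c + 5d + e = -1525
  2401a + 343b + 49c + 7d + e = -4741
Solving the system yields a = -1, b = -6, c = -5, d = -6, e = 5.
So q(t) = -t^4 - 6t^3 - 5t^2 - 6t + 5.
The coefficient of t^3 is -6.

-6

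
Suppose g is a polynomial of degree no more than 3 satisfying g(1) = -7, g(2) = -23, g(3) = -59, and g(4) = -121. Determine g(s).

g(s) = -s^3 - 4s^2 + 3s - 5

Using the Lagrange interpolation formula with nodes 1, 2, 3, 4:
  L_0(s) = (s - 2)(s - 3)(s - 4) / -6
  L_1(s) = (s - 1)(s - 3)(s - 4) / 2
  L_2(s) = (s - 1)(s - 2)(s - 4) / -2
  L_3(s) = (s - 1)(s - 2)(s - 3) / 6
Then g(s) = -7·L_0(s) - 23·L_1(s) - 59·L_2(s) - 121·L_3(s).
Expanding and collecting terms gives g(s) = -s³ - 4s² + 3s - 5.
Check: g(2) = -23. ✓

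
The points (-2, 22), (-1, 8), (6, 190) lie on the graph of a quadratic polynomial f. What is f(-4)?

80

Write f(x) = ax^2 + bx + c. Substituting each data point gives a linear system:
  4a - 2b + c = 22
  a - b + c = 8
  36a + 6b + c = 190
Solving the system yields a = 5, b = 1, c = 4.
So f(x) = 5x² + x + 4.
Then f(-4) = 80.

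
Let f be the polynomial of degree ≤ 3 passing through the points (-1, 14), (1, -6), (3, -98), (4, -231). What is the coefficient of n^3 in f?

-4

Write f(n) = an^3 + bn^2 + cn + d. Substituting each data point gives a linear system:
  -a + b - c + d = 14
  a + b + c + d = -6
  27a + 9b + 3c + d = -98
  64a + 16b + 4c + d = -231
Solving the system yields a = -4, b = 3, c = -6, d = 1.
So f(n) = -4n³ + 3n² - 6n + 1.
The leading coefficient is -4.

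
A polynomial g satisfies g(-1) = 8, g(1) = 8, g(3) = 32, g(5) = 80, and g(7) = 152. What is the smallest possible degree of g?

Forward differences of the values at x = -1, 1, 3, 5, 7:
  g  : 8  8  32  80  152
  Δ  : 0  24  48  72
  Δ^2: 24  24  24
  Δ^3: 0  0
  Δ^4: 0
The second differences are constant (24) and nonzero, while all higher differences vanish, so the minimal degree is 2.

2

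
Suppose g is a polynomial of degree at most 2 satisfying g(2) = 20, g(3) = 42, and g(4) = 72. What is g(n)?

g(n) = 4n^2 + 2n

Using the Lagrange interpolation formula with nodes 2, 3, 4:
  L_0(n) = (n - 3)(n - 4) / 2
  L_1(n) = (n - 2)(n - 4) / -1
  L_2(n) = (n - 2)(n - 3) / 2
Then g(n) = 20·L_0(n) + 42·L_1(n) + 72·L_2(n).
Expanding and collecting terms gives g(n) = 4n² + 2n.
Check: g(4) = 72. ✓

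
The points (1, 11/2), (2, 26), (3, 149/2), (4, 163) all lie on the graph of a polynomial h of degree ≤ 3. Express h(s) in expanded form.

h(s) = 2s^3 + 2s^2 + (1/2)s + 1

Write h(s) = as^3 + bs^2 + cs + d. Substituting each data point gives a linear system:
  a + b + c + d = 11/2
  8a + 4b + 2c + d = 26
  27a + 9b + 3c + d = 149/2
  64a + 16b + 4c + d = 163
Solving the system yields a = 2, b = 2, c = 1/2, d = 1.
So h(s) = 2s^3 + 2s^2 + (1/2)s + 1.
Check: h(2) = 26. ✓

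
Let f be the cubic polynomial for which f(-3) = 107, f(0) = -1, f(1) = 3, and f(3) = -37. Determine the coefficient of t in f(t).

Write f(t) = at^3 + bt^2 + ct + d. Substituting each data point gives a linear system:
  -27a + 9b - 3c + d = 107
  d = -1
  a + b + c + d = 3
  27a + 9b + 3c + d = -37
Solving the system yields a = -3, b = 4, c = 3, d = -1.
So f(t) = -3t^3 + 4t^2 + 3t - 1.
The coefficient of t is 3.

3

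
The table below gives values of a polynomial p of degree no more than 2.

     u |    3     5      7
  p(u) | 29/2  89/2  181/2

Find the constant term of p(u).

-1/2

Write p(u) = au^2 + bu + c. Substituting each data point gives a linear system:
  9a + 3b + c = 29/2
  25a + 5b + c = 89/2
  49a + 7b + c = 181/2
Solving the system yields a = 2, b = -1, c = -1/2.
So p(u) = 2u^2 - u - 1/2.
The constant term is -1/2.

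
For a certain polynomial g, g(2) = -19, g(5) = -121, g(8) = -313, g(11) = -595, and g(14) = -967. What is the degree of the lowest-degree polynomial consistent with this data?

2

Forward differences of the values at x = 2, 5, 8, 11, 14:
  g  : -19  -121  -313  -595  -967
  Δ  : -102  -192  -282  -372
  Δ^2: -90  -90  -90
  Δ^3: 0  0
  Δ^4: 0
The second differences are constant (-90) and nonzero, while all higher differences vanish, so the minimal degree is 2.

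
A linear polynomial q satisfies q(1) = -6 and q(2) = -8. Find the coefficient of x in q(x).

-2

Write q(x) = ax + b. Substituting each data point gives a linear system:
  a + b = -6
  2a + b = -8
Solving the system yields a = -2, b = -4.
So q(x) = -2x - 4.
The leading coefficient is -2.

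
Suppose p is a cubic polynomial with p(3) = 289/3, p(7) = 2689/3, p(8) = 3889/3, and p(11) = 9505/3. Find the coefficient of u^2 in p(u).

Write p(u) = au^3 + bu^2 + cu + d. Substituting each data point gives a linear system:
  27a + 9b + 3c + d = 289/3
  343a + 49b + 7c + d = 2689/3
  512a + 64b + 8c + d = 3889/3
  1331a + 121b + 11c + d = 9505/3
Solving the system yields a = 2, b = 4, c = 2, d = 1/3.
So p(u) = 2u^3 + 4u^2 + 2u + 1/3.
The coefficient of u^2 is 4.

4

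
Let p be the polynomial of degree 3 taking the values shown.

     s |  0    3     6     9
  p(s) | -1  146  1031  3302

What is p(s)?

Using the Lagrange interpolation formula with nodes 0, 3, 6, 9:
  L_0(s) = (s - 3)(s - 6)(s - 9) / -162
  L_1(s) = s(s - 6)(s - 9) / 54
  L_2(s) = s(s - 3)(s - 9) / -54
  L_3(s) = s(s - 3)(s - 6) / 162
Then p(s) = -1·L_0(s) + 146·L_1(s) + 1031·L_2(s) + 3302·L_3(s).
Expanding and collecting terms gives p(s) = 4s³ + 5s² - 2s - 1.
Check: p(6) = 1031. ✓

p(s) = 4s^3 + 5s^2 - 2s - 1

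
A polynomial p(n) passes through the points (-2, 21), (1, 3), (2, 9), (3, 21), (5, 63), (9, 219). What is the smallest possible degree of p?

2

Divided differences on the nodes -2, 1, 2, 3, 5, 9:
  order 0: 21  3  9  21  63  219
  order 1: -6  6  12  21  39
  order 2: 3  3  3  3
  order 3: 0  0  0
  order 4: 0  0
  order 5: 0
The order-2 divided differences are all 3 (nonzero) and every higher order vanishes, so the data lies on a polynomial of degree exactly 2.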